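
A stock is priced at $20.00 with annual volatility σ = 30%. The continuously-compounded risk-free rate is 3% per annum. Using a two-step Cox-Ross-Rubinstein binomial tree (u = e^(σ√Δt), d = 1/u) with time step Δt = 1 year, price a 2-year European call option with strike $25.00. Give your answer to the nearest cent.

CRR parameters: u = e^(σ√Δt) = e^(0.3·√1) = 1.3499, d = 1/u = 0.7408
Per-period rate: rΔt = 0.03·1 = 0.03, so R = e^0.03 = 1.0305
Risk-neutral probability p = (e^0.03 − 0.7408)/(1.3499 − 0.7408) = 0.2896/0.6090 = 0.4756
Terminal stock prices: S_uu = 36.44, S_ud = 20, S_dd = 10.98
Terminal payoffs (S − K): max(11.44, 0) = 11.44, max(-5, 0) = 0, max(-14.02, 0) = 0
Node u (S = 27): V_u = e^(−0.03)·[0.4756·11.4424 + 0.5244·0.0000] = 5.2807
Node d (S = 14.82): V_d = e^(−0.03)·[0.4756·0.0000 + 0.5244·0.0000] = 0.0000
Node 0 (S = 20): V_0 = e^(−0.03)·[0.4756·5.2807 + 0.5244·0.0000] = 2.4371

$2.44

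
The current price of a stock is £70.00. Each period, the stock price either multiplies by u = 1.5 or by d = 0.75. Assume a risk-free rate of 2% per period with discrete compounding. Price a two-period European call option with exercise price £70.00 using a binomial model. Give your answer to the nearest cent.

Risk-neutral probability p = (1 + 0.02 − 0.75)/(1.5 − 0.75) = 0.2700/0.7500 = 0.3600
Terminal stock prices: S_uu = 157.5, S_ud = 78.75, S_dd = 39.38
Terminal payoffs (S − K): max(87.5, 0) = 87.5, max(8.75, 0) = 8.75, max(-30.62, 0) = 0
Node u (S = 105): V_u = 1/1.02·[0.3600·87.5000 + 0.6400·8.7500] = 36.3725
Node d (S = 52.5): V_d = 1/1.02·[0.3600·8.7500 + 0.6400·0.0000] = 3.0882
Node 0 (S = 70): V_0 = 1/1.02·[0.3600·36.3725 + 0.6400·3.0882] = 14.7751

£14.78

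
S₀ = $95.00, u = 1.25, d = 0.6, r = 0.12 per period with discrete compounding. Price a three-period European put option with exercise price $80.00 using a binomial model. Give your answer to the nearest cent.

Risk-neutral probability p = (1 + 0.12 − 0.6)/(1.25 − 0.6) = 0.5200/0.6500 = 0.8000
Terminal stock prices: S_uuu = 185.5, S_uud = 89.06, S_udd = 42.75, S_ddd = 20.52
Terminal payoffs (K − S): max(-105.5, 0) = 0, max(-9.062, 0) = 0, max(37.25, 0) = 37.25, max(59.48, 0) = 59.48
Node uu (S = 148.4): V_uu = 1/1.12·[0.8000·0.0000 + 0.2000·0.0000] = 0.0000
Node ud (S = 71.25): V_ud = 1/1.12·[0.8000·0.0000 + 0.2000·37.2500] = 6.6518
Node dd (S = 34.2): V_dd = 1/1.12·[0.8000·37.2500 + 0.2000·59.4800] = 37.2286
Node u (S = 118.8): V_u = 1/1.12·[0.8000·0.0000 + 0.2000·6.6518] = 1.1878
Node d (S = 57): V_d = 1/1.12·[0.8000·6.6518 + 0.2000·37.2286] = 11.3992
Node 0 (S = 95): V_0 = 1/1.12·[0.8000·1.1878 + 0.2000·11.3992] = 2.8840

$2.88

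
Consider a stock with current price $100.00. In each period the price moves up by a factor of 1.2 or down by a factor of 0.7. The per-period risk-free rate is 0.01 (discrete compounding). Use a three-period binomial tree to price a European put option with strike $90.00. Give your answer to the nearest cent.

Risk-neutral probability p = (1 + 0.01 − 0.7)/(1.2 − 0.7) = 0.3100/0.5000 = 0.6200
Terminal stock prices: S_uuu = 172.8, S_uud = 100.8, S_udd = 58.8, S_ddd = 34.3
Terminal payoffs (K − S): max(-82.8, 0) = 0, max(-10.8, 0) = 0, max(31.2, 0) = 31.2, max(55.7, 0) = 55.7
Node uu (S = 144): V_uu = 1/1.01·[0.6200·0.0000 + 0.3800·0.0000] = 0.0000
Node ud (S = 84): V_ud = 1/1.01·[0.6200·0.0000 + 0.3800·31.2000] = 11.7386
Node dd (S = 49): V_dd = 1/1.01·[0.6200·31.2000 + 0.3800·55.7000] = 40.1089
Node u (S = 120): V_u = 1/1.01·[0.6200·0.0000 + 0.3800·11.7386] = 4.4165
Node d (S = 70): V_d = 1/1.01·[0.6200·11.7386 + 0.3800·40.1089] = 22.2964
Node 0 (S = 100): V_0 = 1/1.01·[0.6200·4.4165 + 0.3800·22.2964] = 11.0999

$11.10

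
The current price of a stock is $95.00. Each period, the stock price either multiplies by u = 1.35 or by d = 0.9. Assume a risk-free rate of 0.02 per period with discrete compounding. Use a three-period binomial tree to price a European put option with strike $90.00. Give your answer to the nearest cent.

Risk-neutral probability p = (1 + 0.02 − 0.9)/(1.35 − 0.9) = 0.1200/0.4500 = 0.2667
Terminal stock prices: S_uuu = 233.7, S_uud = 155.8, S_udd = 103.9, S_ddd = 69.26
Terminal payoffs (K − S): max(-143.7, 0) = 0, max(-65.82, 0) = 0, max(-13.88, 0) = 0, max(20.74, 0) = 20.74
Node uu (S = 173.1): V_uu = 1/1.02·[0.2667·0.0000 + 0.7333·0.0000] = 0.0000
Node ud (S = 115.4): V_ud = 1/1.02·[0.2667·0.0000 + 0.7333·0.0000] = 0.0000
Node dd (S = 76.95): V_dd = 1/1.02·[0.2667·0.0000 + 0.7333·20.7450] = 14.9147
Node u (S = 128.2): V_u = 1/1.02·[0.2667·0.0000 + 0.7333·0.0000] = 0.0000
Node d (S = 85.5): V_d = 1/1.02·[0.2667·0.0000 + 0.7333·14.9147] = 10.7230
Node 0 (S = 95): V_0 = 1/1.02·[0.2667·0.0000 + 0.7333·10.7230] = 7.7093

$7.71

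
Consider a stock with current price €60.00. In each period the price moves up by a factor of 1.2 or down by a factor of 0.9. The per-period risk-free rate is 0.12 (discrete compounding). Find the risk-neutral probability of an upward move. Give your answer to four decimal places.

p = 0.7333

Risk-neutral probability p = (1 + 0.12 − 0.9)/(1.2 − 0.9) = 0.2200/0.3000 = 0.7333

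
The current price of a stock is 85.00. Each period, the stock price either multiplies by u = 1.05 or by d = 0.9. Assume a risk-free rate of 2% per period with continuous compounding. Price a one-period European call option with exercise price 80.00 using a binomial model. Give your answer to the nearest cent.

7.27

Risk-neutral probability p = (e^0.02 − 0.9)/(1.05 − 0.9) = 0.1202/0.1500 = 0.8013
Terminal stock prices: S_u = 89.25, S_d = 76.5
Terminal payoffs (S − K): max(9.25, 0) = 9.25, max(-3.5, 0) = 0
Node 0 (S = 85): V_0 = e^(−0.02)·[0.8013·9.2500 + 0.1987·0.0000] = 7.2656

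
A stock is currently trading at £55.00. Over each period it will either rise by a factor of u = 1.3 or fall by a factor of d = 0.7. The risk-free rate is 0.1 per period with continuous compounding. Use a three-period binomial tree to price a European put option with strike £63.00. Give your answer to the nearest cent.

Risk-neutral probability p = (e^0.1 − 0.7)/(1.3 − 0.7) = 0.4052/0.6000 = 0.6753
Terminal stock prices: S_uuu = 120.8, S_uud = 65.06, S_udd = 35.03, S_ddd = 18.86
Terminal payoffs (K − S): max(-57.84, 0) = 0, max(-2.065, 0) = 0, max(27.97, 0) = 27.97, max(44.14, 0) = 44.14
Node uu (S = 92.95): V_uu = e^(−0.1)·[0.6753·0.0000 + 0.3247·0.0000] = 0.0000
Node ud (S = 50.05): V_ud = e^(−0.1)·[0.6753·0.0000 + 0.3247·27.9650] = 8.2165
Node dd (S = 26.95): V_dd = e^(−0.1)·[0.6753·27.9650 + 0.3247·44.1350] = 30.0548
Node u (S = 71.5): V_u = e^(−0.1)·[0.6753·0.0000 + 0.3247·8.2165] = 2.4141
Node d (S = 38.5): V_d = e^(−0.1)·[0.6753·8.2165 + 0.3247·30.0548] = 13.8510
Node 0 (S = 55): V_0 = e^(−0.1)·[0.6753·2.4141 + 0.3247·13.8510] = 5.5447

£5.54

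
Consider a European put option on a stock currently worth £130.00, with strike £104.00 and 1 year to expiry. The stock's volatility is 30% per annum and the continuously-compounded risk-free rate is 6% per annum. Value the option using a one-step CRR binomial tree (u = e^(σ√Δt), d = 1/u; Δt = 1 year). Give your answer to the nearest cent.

£3.43

CRR parameters: u = e^(σ√Δt) = e^(0.3·√1) = 1.3499, d = 1/u = 0.7408
Per-period rate: rΔt = 0.06·1 = 0.06, so R = e^0.06 = 1.0618
Risk-neutral probability p = (e^0.06 − 0.7408)/(1.3499 − 0.7408) = 0.3210/0.6090 = 0.5271
Terminal stock prices: S_u = 175.5, S_d = 96.31
Terminal payoffs (K − S): max(-71.48, 0) = 0, max(7.694, 0) = 7.694
Node 0 (S = 130): V_0 = e^(−0.06)·[0.5271·0.0000 + 0.4729·7.6936] = 3.4265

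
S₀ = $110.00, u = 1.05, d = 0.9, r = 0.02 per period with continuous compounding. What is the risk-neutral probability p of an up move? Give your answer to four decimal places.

p = 0.8013

Risk-neutral probability p = (e^0.02 − 0.9)/(1.05 − 0.9) = 0.1202/0.1500 = 0.8013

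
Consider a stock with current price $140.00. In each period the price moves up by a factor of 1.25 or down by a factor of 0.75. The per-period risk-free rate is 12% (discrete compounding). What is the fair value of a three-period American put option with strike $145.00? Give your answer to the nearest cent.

$11.39

Risk-neutral probability p = (1 + 0.12 − 0.75)/(1.25 − 0.75) = 0.3700/0.5000 = 0.7400
Terminal stock prices: S_uuu = 273.4, S_uud = 164.1, S_udd = 98.44, S_ddd = 59.06
Terminal payoffs (K − S): max(-128.4, 0) = 0, max(-19.06, 0) = 0, max(46.56, 0) = 46.56, max(85.94, 0) = 85.94
Node uu (S = 218.8): continuation = 1/1.12·[0.7400·0.0000 + 0.2600·0.0000] = 0.0000; exercise value = 0.0000 ≤ continuation, so V_uu = 0.0000
Node ud (S = 131.2): continuation = 1/1.12·[0.7400·0.0000 + 0.2600·46.5625] = 10.8092; exercise value = 13.7500 > continuation, so V_ud = 13.7500 (exercise)
Node dd (S = 78.75): continuation = 1/1.12·[0.7400·46.5625 + 0.2600·85.9375] = 50.7143; exercise value = 66.2500 > continuation, so V_dd = 66.2500 (exercise)
Node u (S = 175): continuation = 1/1.12·[0.7400·0.0000 + 0.2600·13.7500] = 3.1920; exercise value = 0.0000 ≤ continuation, so V_u = 3.1920
Node d (S = 105): continuation = 1/1.12·[0.7400·13.7500 + 0.2600·66.2500] = 24.4643; exercise value = 40.0000 > continuation, so V_d = 40.0000 (exercise)
Node 0 (S = 140): continuation = 1/1.12·[0.7400·3.1920 + 0.2600·40.0000] = 11.3947; exercise value = 5.0000 ≤ continuation, so V_0 = 11.3947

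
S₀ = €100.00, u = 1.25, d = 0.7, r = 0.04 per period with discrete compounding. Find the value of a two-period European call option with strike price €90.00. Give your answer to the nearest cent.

Risk-neutral probability p = (1 + 0.04 − 0.7)/(1.25 − 0.7) = 0.3400/0.5500 = 0.6182
Terminal stock prices: S_uu = 156.2, S_ud = 87.5, S_dd = 49
Terminal payoffs (S − K): max(66.25, 0) = 66.25, max(-2.5, 0) = 0, max(-41, 0) = 0
Node u (S = 125): V_u = 1/1.04·[0.6182·66.2500 + 0.3818·0.0000] = 39.3794
Node d (S = 70): V_d = 1/1.04·[0.6182·0.0000 + 0.3818·0.0000] = 0.0000
Node 0 (S = 100): V_0 = 1/1.04·[0.6182·39.3794 + 0.3818·0.0000] = 23.4073

€23.41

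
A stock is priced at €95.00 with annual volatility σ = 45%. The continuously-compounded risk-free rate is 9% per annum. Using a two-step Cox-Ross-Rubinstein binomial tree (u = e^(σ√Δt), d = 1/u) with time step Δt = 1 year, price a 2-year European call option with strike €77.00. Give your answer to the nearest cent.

CRR parameters: u = e^(σ√Δt) = e^(0.45·√1) = 1.5683, d = 1/u = 0.6376
Per-period rate: rΔt = 0.09·1 = 0.09, so R = e^0.09 = 1.0942
Risk-neutral probability p = (e^0.09 − 0.6376)/(1.5683 − 0.6376) = 0.4565/0.9307 = 0.4905
Terminal stock prices: S_uu = 233.7, S_ud = 95, S_dd = 38.62
Terminal payoffs (S − K): max(156.7, 0) = 156.7, max(18, 0) = 18, max(-38.38, 0) = 0
Node u (S = 149): V_u = e^(−0.09)·[0.4905·156.6623 + 0.5095·18.0000] = 78.6170
Node d (S = 60.57): V_d = e^(−0.09)·[0.4905·18.0000 + 0.5095·0.0000] = 8.0699
Node 0 (S = 95): V_0 = e^(−0.09)·[0.4905·78.6170 + 0.5095·8.0699] = 39.0036

€39.00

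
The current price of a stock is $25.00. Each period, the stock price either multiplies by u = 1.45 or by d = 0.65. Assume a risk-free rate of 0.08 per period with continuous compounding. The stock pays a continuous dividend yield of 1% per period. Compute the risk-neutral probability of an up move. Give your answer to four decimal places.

p = 0.5281

Per-period risk-free factor R = e^0.08 = 1.0833; dividend-adjusted growth = e^(0.08−0.01) = 1.0725.
Risk-neutral probability p = (1.0725 − 0.65)/(1.45 − 0.65) = 0.4225/0.8000 = 0.5281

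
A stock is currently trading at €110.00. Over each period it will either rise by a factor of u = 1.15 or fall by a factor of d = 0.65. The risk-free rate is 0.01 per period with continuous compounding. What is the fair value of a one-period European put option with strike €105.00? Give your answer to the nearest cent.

€9.28

Risk-neutral probability p = (e^0.01 − 0.65)/(1.15 − 0.65) = 0.3601/0.5000 = 0.7201
Terminal stock prices: S_u = 126.5, S_d = 71.5
Terminal payoffs (K − S): max(-21.5, 0) = 0, max(33.5, 0) = 33.5
Node 0 (S = 110): V_0 = e^(−0.01)·[0.7201·0.0000 + 0.2799·33.5000] = 9.2833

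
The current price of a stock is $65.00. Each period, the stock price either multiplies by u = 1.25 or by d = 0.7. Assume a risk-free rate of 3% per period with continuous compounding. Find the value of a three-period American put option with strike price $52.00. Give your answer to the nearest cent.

$5.16

Risk-neutral probability p = (e^0.03 − 0.7)/(1.25 − 0.7) = 0.3305/0.5500 = 0.6008
Terminal stock prices: S_uuu = 127, S_uud = 71.09, S_udd = 39.81, S_ddd = 22.29
Terminal payoffs (K − S): max(-74.95, 0) = 0, max(-19.09, 0) = 0, max(12.19, 0) = 12.19, max(29.71, 0) = 29.71
Node uu (S = 101.6): continuation = e^(−0.03)·[0.6008·0.0000 + 0.3992·0.0000] = 0.0000; exercise value = 0.0000 ≤ continuation, so V_uu = 0.0000
Node ud (S = 56.87): continuation = e^(−0.03)·[0.6008·0.0000 + 0.3992·12.1875] = 4.7211; exercise value = 0.0000 ≤ continuation, so V_ud = 4.7211
Node dd (S = 31.85): continuation = e^(−0.03)·[0.6008·12.1875 + 0.3992·29.7050] = 18.6132; exercise value = 20.1500 > continuation, so V_dd = 20.1500 (exercise)
Node u (S = 81.25): continuation = e^(−0.03)·[0.6008·0.0000 + 0.3992·4.7211] = 1.8289; exercise value = 0.0000 ≤ continuation, so V_u = 1.8289
Node d (S = 45.5): continuation = e^(−0.03)·[0.6008·4.7211 + 0.3992·20.1500] = 10.5584; exercise value = 6.5000 ≤ continuation, so V_d = 10.5584
Node 0 (S = 65): continuation = e^(−0.03)·[0.6008·1.8289 + 0.3992·10.5584] = 5.1564; exercise value = 0.0000 ≤ continuation, so V_0 = 5.1564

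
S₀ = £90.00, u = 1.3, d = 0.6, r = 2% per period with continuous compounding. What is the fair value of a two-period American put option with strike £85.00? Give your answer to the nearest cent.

Risk-neutral probability p = (e^0.02 − 0.6)/(1.3 − 0.6) = 0.4202/0.7000 = 0.6003
Terminal stock prices: S_uu = 152.1, S_ud = 70.2, S_dd = 32.4
Terminal payoffs (K − S): max(-67.1, 0) = 0, max(14.8, 0) = 14.8, max(52.6, 0) = 52.6
Node u (S = 117): continuation = e^(−0.02)·[0.6003·0.0000 + 0.3997·14.8000] = 5.7986; exercise value = 0.0000 ≤ continuation, so V_u = 5.7986
Node d (S = 54): continuation = e^(−0.02)·[0.6003·14.8000 + 0.3997·52.6000] = 29.3169; exercise value = 31.0000 > continuation, so V_d = 31.0000 (exercise)
Node 0 (S = 90): continuation = e^(−0.02)·[0.6003·5.7986 + 0.3997·31.0000] = 15.5576; exercise value = 0.0000 ≤ continuation, so V_0 = 15.5576

£15.56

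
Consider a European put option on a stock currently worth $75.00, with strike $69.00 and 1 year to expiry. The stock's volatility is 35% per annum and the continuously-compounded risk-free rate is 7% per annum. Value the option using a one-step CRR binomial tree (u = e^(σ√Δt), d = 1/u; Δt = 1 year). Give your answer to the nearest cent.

CRR parameters: u = e^(σ√Δt) = e^(0.35·√1) = 1.4191, d = 1/u = 0.7047
Per-period rate: rΔt = 0.07·1 = 0.07, so R = e^0.07 = 1.0725
Risk-neutral probability p = (e^0.07 − 0.7047)/(1.4191 − 0.7047) = 0.3678/0.7144 = 0.5149
Terminal stock prices: S_u = 106.4, S_d = 52.85
Terminal payoffs (K − S): max(-37.43, 0) = 0, max(16.15, 0) = 16.15
Node 0 (S = 75): V_0 = e^(−0.07)·[0.5149·0.0000 + 0.4851·16.1484] = 7.3043

$7.30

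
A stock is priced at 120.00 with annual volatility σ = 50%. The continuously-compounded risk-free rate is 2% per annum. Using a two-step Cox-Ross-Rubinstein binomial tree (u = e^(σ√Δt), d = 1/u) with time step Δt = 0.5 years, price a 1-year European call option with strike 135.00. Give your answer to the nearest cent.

19.32

CRR parameters: u = e^(σ√Δt) = e^(0.5·√0.5) = 1.4241, d = 1/u = 0.7022
Per-period rate: rΔt = 0.02·0.5 = 0.01, so R = e^0.01 = 1.0101
Risk-neutral probability p = (e^0.01 − 0.7022)/(1.4241 − 0.7022) = 0.3079/0.7219 = 0.4264
Terminal stock prices: S_uu = 243.4, S_ud = 120, S_dd = 59.17
Terminal payoffs (S − K): max(108.4, 0) = 108.4, max(-15, 0) = 0, max(-75.83, 0) = 0
Node u (S = 170.9): V_u = e^(−0.01)·[0.4264·108.3738 + 0.5736·0.0000] = 45.7553
Node d (S = 84.26): V_d = e^(−0.01)·[0.4264·0.0000 + 0.5736·0.0000] = 0.0000
Node 0 (S = 120): V_0 = e^(−0.01)·[0.4264·45.7553 + 0.5736·0.0000] = 19.3179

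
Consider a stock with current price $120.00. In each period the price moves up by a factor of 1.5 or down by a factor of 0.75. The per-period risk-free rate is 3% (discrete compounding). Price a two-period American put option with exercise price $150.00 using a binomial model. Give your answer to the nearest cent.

Risk-neutral probability p = (1 + 0.03 − 0.75)/(1.5 − 0.75) = 0.2800/0.7500 = 0.3733
Terminal stock prices: S_uu = 270, S_ud = 135, S_dd = 67.5
Terminal payoffs (K − S): max(-120, 0) = 0, max(15, 0) = 15, max(82.5, 0) = 82.5
Node u (S = 180): continuation = 1/1.03·[0.3733·0.0000 + 0.6267·15.0000] = 9.1262; exercise value = 0.0000 ≤ continuation, so V_u = 9.1262
Node d (S = 90): continuation = 1/1.03·[0.3733·15.0000 + 0.6267·82.5000] = 55.6311; exercise value = 60.0000 > continuation, so V_d = 60.0000 (exercise)
Node 0 (S = 120): continuation = 1/1.03·[0.3733·9.1262 + 0.6267·60.0000] = 39.8127; exercise value = 30.0000 ≤ continuation, so V_0 = 39.8127

$39.81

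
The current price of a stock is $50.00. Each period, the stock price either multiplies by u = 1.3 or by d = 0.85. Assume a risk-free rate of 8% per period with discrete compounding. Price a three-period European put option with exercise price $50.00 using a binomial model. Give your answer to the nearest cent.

Risk-neutral probability p = (1 + 0.08 − 0.85)/(1.3 − 0.85) = 0.2300/0.4500 = 0.5111
Terminal stock prices: S_uuu = 109.9, S_uud = 71.83, S_udd = 46.96, S_ddd = 30.71
Terminal payoffs (K − S): max(-59.85, 0) = 0, max(-21.83, 0) = 0, max(3.038, 0) = 3.038, max(19.29, 0) = 19.29
Node uu (S = 84.5): V_uu = 1/1.08·[0.5111·0.0000 + 0.4889·0.0000] = 0.0000
Node ud (S = 55.25): V_ud = 1/1.08·[0.5111·0.0000 + 0.4889·3.0375] = 1.3750
Node dd (S = 36.12): V_dd = 1/1.08·[0.5111·3.0375 + 0.4889·19.2938] = 10.1713
Node u (S = 65): V_u = 1/1.08·[0.5111·0.0000 + 0.4889·1.3750] = 0.6224
Node d (S = 42.5): V_d = 1/1.08·[0.5111·1.3750 + 0.4889·10.1713] = 5.2550
Node 0 (S = 50): V_0 = 1/1.08·[0.5111·0.6224 + 0.4889·5.2550] = 2.6734

$2.67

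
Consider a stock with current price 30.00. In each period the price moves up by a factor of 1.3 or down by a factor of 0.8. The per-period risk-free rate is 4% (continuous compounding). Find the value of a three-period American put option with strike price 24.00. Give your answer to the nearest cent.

Risk-neutral probability p = (e^0.04 − 0.8)/(1.3 − 0.8) = 0.2408/0.5000 = 0.4816
Terminal stock prices: S_uuu = 65.91, S_uud = 40.56, S_udd = 24.96, S_ddd = 15.36
Terminal payoffs (K − S): max(-41.91, 0) = 0, max(-16.56, 0) = 0, max(-0.96, 0) = 0, max(8.64, 0) = 8.64
Node uu (S = 50.7): continuation = e^(−0.04)·[0.4816·0.0000 + 0.5184·0.0000] = 0.0000; exercise value = 0.0000 ≤ continuation, so V_uu = 0.0000
Node ud (S = 31.2): continuation = e^(−0.04)·[0.4816·0.0000 + 0.5184·0.0000] = 0.0000; exercise value = 0.0000 ≤ continuation, so V_ud = 0.0000
Node dd (S = 19.2): continuation = e^(−0.04)·[0.4816·0.0000 + 0.5184·8.6400] = 4.3032; exercise value = 4.8000 > continuation, so V_dd = 4.8000 (exercise)
Node u (S = 39): continuation = e^(−0.04)·[0.4816·0.0000 + 0.5184·0.0000] = 0.0000; exercise value = 0.0000 ≤ continuation, so V_u = 0.0000
Node d (S = 24): continuation = e^(−0.04)·[0.4816·0.0000 + 0.5184·4.8000] = 2.3907; exercise value = 0.0000 ≤ continuation, so V_d = 2.3907
Node 0 (S = 30): continuation = e^(−0.04)·[0.4816·0.0000 + 0.5184·2.3907] = 1.1907; exercise value = 0.0000 ≤ continuation, so V_0 = 1.1907

1.19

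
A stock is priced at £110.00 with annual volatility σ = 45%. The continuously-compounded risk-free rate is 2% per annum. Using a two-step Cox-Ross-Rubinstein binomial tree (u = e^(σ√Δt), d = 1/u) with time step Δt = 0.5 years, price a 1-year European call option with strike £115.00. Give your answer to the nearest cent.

£17.35

CRR parameters: u = e^(σ√Δt) = e^(0.45·√0.5) = 1.3746, d = 1/u = 0.7275
Per-period rate: rΔt = 0.02·0.5 = 0.01, so R = e^0.01 = 1.0101
Risk-neutral probability p = (e^0.01 − 0.7275)/(1.3746 − 0.7275) = 0.2826/0.6472 = 0.4366
Terminal stock prices: S_uu = 207.9, S_ud = 110, S_dd = 58.21
Terminal payoffs (S − K): max(92.86, 0) = 92.86, max(-5, 0) = 0, max(-56.79, 0) = 0
Node u (S = 151.2): V_u = e^(−0.01)·[0.4366·92.8624 + 0.5634·0.0000] = 40.1444
Node d (S = 80.02): V_d = e^(−0.01)·[0.4366·0.0000 + 0.5634·0.0000] = 0.0000
Node 0 (S = 110): V_0 = e^(−0.01)·[0.4366·40.1444 + 0.5634·0.0000] = 17.3544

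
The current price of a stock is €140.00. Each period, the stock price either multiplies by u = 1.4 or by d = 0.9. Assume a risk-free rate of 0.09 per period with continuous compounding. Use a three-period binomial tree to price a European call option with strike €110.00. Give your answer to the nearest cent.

Risk-neutral probability p = (e^0.09 − 0.9)/(1.4 − 0.9) = 0.1942/0.5000 = 0.3883
Terminal stock prices: S_uuu = 384.2, S_uud = 247, S_udd = 158.8, S_ddd = 102.1
Terminal payoffs (S − K): max(274.2, 0) = 274.2, max(137, 0) = 137, max(48.76, 0) = 48.76, max(-7.94, 0) = 0
Node uu (S = 274.4): V_uu = e^(−0.09)·[0.3883·274.1600 + 0.6117·136.9600] = 173.8676
Node ud (S = 176.4): V_ud = e^(−0.09)·[0.3883·136.9600 + 0.6117·48.7600] = 75.8676
Node dd (S = 113.4): V_dd = e^(−0.09)·[0.3883·48.7600 + 0.6117·0.0000] = 17.3061
Node u (S = 196): V_u = e^(−0.09)·[0.3883·173.8676 + 0.6117·75.8676] = 104.1203
Node d (S = 126): V_d = e^(−0.09)·[0.3883·75.8676 + 0.6117·17.3061] = 36.6014
Node 0 (S = 140): V_0 = e^(−0.09)·[0.3883·104.1203 + 0.6117·36.6014] = 57.4152

€57.42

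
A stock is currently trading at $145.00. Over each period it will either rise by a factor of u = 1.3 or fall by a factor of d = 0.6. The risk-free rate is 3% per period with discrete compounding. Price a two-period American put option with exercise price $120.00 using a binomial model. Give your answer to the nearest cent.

Risk-neutral probability p = (1 + 0.03 − 0.6)/(1.3 − 0.6) = 0.4300/0.7000 = 0.6143
Terminal stock prices: S_uu = 245.1, S_ud = 113.1, S_dd = 52.2
Terminal payoffs (K − S): max(-125.1, 0) = 0, max(6.9, 0) = 6.9, max(67.8, 0) = 67.8
Node u (S = 188.5): continuation = 1/1.03·[0.6143·0.0000 + 0.3857·6.9000] = 2.5839; exercise value = 0.0000 ≤ continuation, so V_u = 2.5839
Node d (S = 87): continuation = 1/1.03·[0.6143·6.9000 + 0.3857·67.8000] = 29.5049; exercise value = 33.0000 > continuation, so V_d = 33.0000 (exercise)
Node 0 (S = 145): continuation = 1/1.03·[0.6143·2.5839 + 0.3857·33.0000] = 13.8989; exercise value = 0.0000 ≤ continuation, so V_0 = 13.8989

$13.90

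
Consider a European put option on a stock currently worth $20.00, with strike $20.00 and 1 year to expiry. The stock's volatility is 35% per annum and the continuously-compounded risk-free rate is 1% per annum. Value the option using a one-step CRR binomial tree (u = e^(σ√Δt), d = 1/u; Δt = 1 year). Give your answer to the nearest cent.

CRR parameters: u = e^(σ√Δt) = e^(0.35·√1) = 1.4191, d = 1/u = 0.7047
Per-period rate: rΔt = 0.01·1 = 0.01, so R = e^0.01 = 1.0101
Risk-neutral probability p = (e^0.01 − 0.7047)/(1.4191 − 0.7047) = 0.3054/0.7144 = 0.4275
Terminal stock prices: S_u = 28.38, S_d = 14.09
Terminal payoffs (K − S): max(-8.381, 0) = 0, max(5.906, 0) = 5.906
Node 0 (S = 20): V_0 = e^(−0.01)·[0.4275·0.0000 + 0.5725·5.9062] = 3.3480

$3.35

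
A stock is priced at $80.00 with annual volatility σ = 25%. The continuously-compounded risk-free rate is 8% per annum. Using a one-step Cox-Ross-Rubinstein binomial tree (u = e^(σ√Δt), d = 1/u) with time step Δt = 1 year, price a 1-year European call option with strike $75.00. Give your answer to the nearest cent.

$15.42

CRR parameters: u = e^(σ√Δt) = e^(0.25·√1) = 1.2840, d = 1/u = 0.7788
Per-period rate: rΔt = 0.08·1 = 0.08, so R = e^0.08 = 1.0833
Risk-neutral probability p = (e^0.08 − 0.7788)/(1.2840 − 0.7788) = 0.3045/0.5052 = 0.6027
Terminal stock prices: S_u = 102.7, S_d = 62.3
Terminal payoffs (S − K): max(27.72, 0) = 27.72, max(-12.7, 0) = 0
Node 0 (S = 80): V_0 = e^(−0.08)·[0.6027·27.7220 + 0.3973·0.0000] = 15.4229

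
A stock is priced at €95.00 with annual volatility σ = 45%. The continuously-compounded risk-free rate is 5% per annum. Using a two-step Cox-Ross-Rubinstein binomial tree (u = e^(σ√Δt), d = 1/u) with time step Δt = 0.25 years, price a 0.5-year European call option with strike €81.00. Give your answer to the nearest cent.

CRR parameters: u = e^(σ√Δt) = e^(0.45·√0.25) = 1.2523, d = 1/u = 0.7985
Per-period rate: rΔt = 0.05·0.25 = 0.0125, so R = e^0.0125 = 1.0126
Risk-neutral probability p = (e^0.0125 − 0.7985)/(1.2523 − 0.7985) = 0.2141/0.4538 = 0.4717
Terminal stock prices: S_uu = 149, S_ud = 95, S_dd = 60.57
Terminal payoffs (S − K): max(67.99, 0) = 67.99, max(14, 0) = 14, max(-20.43, 0) = 0
Node u (S = 119): V_u = e^(−0.0125)·[0.4717·67.9897 + 0.5283·14.0000] = 38.9769
Node d (S = 75.86): V_d = e^(−0.0125)·[0.4717·14.0000 + 0.5283·0.0000] = 6.5218
Node 0 (S = 95): V_0 = e^(−0.0125)·[0.4717·38.9769 + 0.5283·6.5218] = 21.5598

€21.56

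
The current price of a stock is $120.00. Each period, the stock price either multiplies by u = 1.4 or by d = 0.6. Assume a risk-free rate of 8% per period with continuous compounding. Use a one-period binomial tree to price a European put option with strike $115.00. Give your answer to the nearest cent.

$15.71

Risk-neutral probability p = (e^0.08 − 0.6)/(1.4 − 0.6) = 0.4833/0.8000 = 0.6041
Terminal stock prices: S_u = 168, S_d = 72
Terminal payoffs (K − S): max(-53, 0) = 0, max(43, 0) = 43
Node 0 (S = 120): V_0 = e^(−0.08)·[0.6041·0.0000 + 0.3959·43.0000] = 15.7145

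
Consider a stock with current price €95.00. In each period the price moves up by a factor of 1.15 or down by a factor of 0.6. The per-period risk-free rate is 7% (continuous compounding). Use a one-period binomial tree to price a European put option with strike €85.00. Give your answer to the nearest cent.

€3.68

Risk-neutral probability p = (e^0.07 − 0.6)/(1.15 − 0.6) = 0.4725/0.5500 = 0.8591
Terminal stock prices: S_u = 109.2, S_d = 57
Terminal payoffs (K − S): max(-24.25, 0) = 0, max(28, 0) = 28
Node 0 (S = 95): V_0 = e^(−0.07)·[0.8591·0.0000 + 0.1409·28.0000] = 3.6783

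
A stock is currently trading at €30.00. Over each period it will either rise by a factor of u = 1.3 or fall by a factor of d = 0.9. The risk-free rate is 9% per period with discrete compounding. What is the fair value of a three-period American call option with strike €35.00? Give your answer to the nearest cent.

Risk-neutral probability p = (1 + 0.09 − 0.9)/(1.3 − 0.9) = 0.1900/0.4000 = 0.4750
Terminal stock prices: S_uuu = 65.91, S_uud = 45.63, S_udd = 31.59, S_ddd = 21.87
Terminal payoffs (S − K): max(30.91, 0) = 30.91, max(10.63, 0) = 10.63, max(-3.41, 0) = 0, max(-13.13, 0) = 0
Node uu (S = 50.7): continuation = 1/1.09·[0.4750·30.9100 + 0.5250·10.6300] = 18.5899; exercise value = 15.7000 ≤ continuation, so V_uu = 18.5899
Node ud (S = 35.1): continuation = 1/1.09·[0.4750·10.6300 + 0.5250·0.0000] = 4.6323; exercise value = 0.1000 ≤ continuation, so V_ud = 4.6323
Node dd (S = 24.3): continuation = 1/1.09·[0.4750·0.0000 + 0.5250·0.0000] = 0.0000; exercise value = 0.0000 ≤ continuation, so V_dd = 0.0000
Node u (S = 39): continuation = 1/1.09·[0.4750·18.5899 + 0.5250·4.6323] = 10.3323; exercise value = 4.0000 ≤ continuation, so V_u = 10.3323
Node d (S = 27): continuation = 1/1.09·[0.4750·4.6323 + 0.5250·0.0000] = 2.0187; exercise value = 0.0000 ≤ continuation, so V_d = 2.0187
Node 0 (S = 30): continuation = 1/1.09·[0.4750·10.3323 + 0.5250·2.0187] = 5.4749; exercise value = 0.0000 ≤ continuation, so V_0 = 5.4749

€5.47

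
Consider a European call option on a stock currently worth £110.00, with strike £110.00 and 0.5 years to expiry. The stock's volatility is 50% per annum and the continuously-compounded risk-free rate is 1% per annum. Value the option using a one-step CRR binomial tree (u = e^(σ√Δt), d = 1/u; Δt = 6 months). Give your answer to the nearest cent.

£19.47

CRR parameters: u = e^(σ√Δt) = e^(0.5·√0.5) = 1.4241, d = 1/u = 0.7022
Per-period rate: rΔt = 0.01·0.5 = 0.005, so R = e^0.005 = 1.0050
Risk-neutral probability p = (e^0.005 − 0.7022)/(1.4241 − 0.7022) = 0.3028/0.7219 = 0.4195
Terminal stock prices: S_u = 156.7, S_d = 77.24
Terminal payoffs (S − K): max(46.65, 0) = 46.65, max(-32.76, 0) = 0
Node 0 (S = 110): V_0 = e^(−0.005)·[0.4195·46.6531 + 0.5805·0.0000] = 19.4717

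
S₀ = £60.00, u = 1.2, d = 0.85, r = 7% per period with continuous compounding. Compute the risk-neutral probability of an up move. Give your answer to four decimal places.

Risk-neutral probability p = (e^0.07 − 0.85)/(1.2 − 0.85) = 0.2225/0.3500 = 0.6357

p = 0.6357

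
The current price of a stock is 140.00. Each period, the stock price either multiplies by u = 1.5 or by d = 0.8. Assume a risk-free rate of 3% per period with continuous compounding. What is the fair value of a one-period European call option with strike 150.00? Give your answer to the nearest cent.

Risk-neutral probability p = (e^0.03 − 0.8)/(1.5 − 0.8) = 0.2305/0.7000 = 0.3292
Terminal stock prices: S_u = 210, S_d = 112
Terminal payoffs (S − K): max(60, 0) = 60, max(-38, 0) = 0
Node 0 (S = 140): V_0 = e^(−0.03)·[0.3292·60.0000 + 0.6708·0.0000] = 19.1694

19.17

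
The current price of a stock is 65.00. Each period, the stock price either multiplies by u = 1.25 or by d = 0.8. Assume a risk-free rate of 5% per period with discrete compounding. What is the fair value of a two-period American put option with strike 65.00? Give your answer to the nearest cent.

Risk-neutral probability p = (1 + 0.05 − 0.8)/(1.25 − 0.8) = 0.2500/0.4500 = 0.5556
Terminal stock prices: S_uu = 101.6, S_ud = 65, S_dd = 41.6
Terminal payoffs (K − S): max(-36.56, 0) = 0, max(0, 0) = 0, max(23.4, 0) = 23.4
Node u (S = 81.25): continuation = 1/1.05·[0.5556·0.0000 + 0.4444·0.0000] = 0.0000; exercise value = 0.0000 ≤ continuation, so V_u = 0.0000
Node d (S = 52): continuation = 1/1.05·[0.5556·0.0000 + 0.4444·23.4000] = 9.9048; exercise value = 13.0000 > continuation, so V_d = 13.0000 (exercise)
Node 0 (S = 65): continuation = 1/1.05·[0.5556·0.0000 + 0.4444·13.0000] = 5.5026; exercise value = 0.0000 ≤ continuation, so V_0 = 5.5026

5.50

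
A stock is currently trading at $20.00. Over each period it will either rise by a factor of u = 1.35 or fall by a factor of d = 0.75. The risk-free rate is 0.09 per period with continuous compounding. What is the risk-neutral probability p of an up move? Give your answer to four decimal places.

Risk-neutral probability p = (e^0.09 − 0.75)/(1.35 − 0.75) = 0.3442/0.6000 = 0.5736

p = 0.5736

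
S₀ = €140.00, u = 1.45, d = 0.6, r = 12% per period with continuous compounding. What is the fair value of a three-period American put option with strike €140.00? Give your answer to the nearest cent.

Risk-neutral probability p = (e^0.12 − 0.6)/(1.45 − 0.6) = 0.5275/0.8500 = 0.6206
Terminal stock prices: S_uuu = 426.8, S_uud = 176.6, S_udd = 73.08, S_ddd = 30.24
Terminal payoffs (K − S): max(-286.8, 0) = 0, max(-36.61, 0) = 0, max(66.92, 0) = 66.92, max(109.8, 0) = 109.8
Node uu (S = 294.4): continuation = e^(−0.12)·[0.6206·0.0000 + 0.3794·0.0000] = 0.0000; exercise value = 0.0000 ≤ continuation, so V_uu = 0.0000
Node ud (S = 121.8): continuation = e^(−0.12)·[0.6206·0.0000 + 0.3794·66.9200] = 22.5193; exercise value = 18.2000 ≤ continuation, so V_ud = 22.5193
Node dd (S = 50.4): continuation = e^(−0.12)·[0.6206·66.9200 + 0.3794·109.7600] = 73.7689; exercise value = 89.6000 > continuation, so V_dd = 89.6000 (exercise)
Node u (S = 203): continuation = e^(−0.12)·[0.6206·0.0000 + 0.3794·22.5193] = 7.5780; exercise value = 0.0000 ≤ continuation, so V_u = 7.5780
Node d (S = 84): continuation = e^(−0.12)·[0.6206·22.5193 + 0.3794·89.6000] = 42.5463; exercise value = 56.0000 > continuation, so V_d = 56.0000 (exercise)
Node 0 (S = 140): continuation = e^(−0.12)·[0.6206·7.5780 + 0.3794·56.0000] = 23.0156; exercise value = 0.0000 ≤ continuation, so V_0 = 23.0156

€23.02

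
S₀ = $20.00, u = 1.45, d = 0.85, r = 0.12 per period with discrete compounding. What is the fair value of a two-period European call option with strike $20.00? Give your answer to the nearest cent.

Risk-neutral probability p = (1 + 0.12 − 0.85)/(1.45 − 0.85) = 0.2700/0.6000 = 0.4500
Terminal stock prices: S_uu = 42.05, S_ud = 24.65, S_dd = 14.45
Terminal payoffs (S − K): max(22.05, 0) = 22.05, max(4.65, 0) = 4.65, max(-5.55, 0) = 0
Node u (S = 29): V_u = 1/1.12·[0.4500·22.0500 + 0.5500·4.6500] = 11.1429
Node d (S = 17): V_d = 1/1.12·[0.4500·4.6500 + 0.5500·0.0000] = 1.8683
Node 0 (S = 20): V_0 = 1/1.12·[0.4500·11.1429 + 0.5500·1.8683] = 5.3945

$5.39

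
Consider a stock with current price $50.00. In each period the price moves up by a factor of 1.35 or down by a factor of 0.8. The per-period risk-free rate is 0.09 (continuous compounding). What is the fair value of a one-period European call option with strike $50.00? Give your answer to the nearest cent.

Risk-neutral probability p = (e^0.09 − 0.8)/(1.35 − 0.8) = 0.2942/0.5500 = 0.5349
Terminal stock prices: S_u = 67.5, S_d = 40
Terminal payoffs (S − K): max(17.5, 0) = 17.5, max(-10, 0) = 0
Node 0 (S = 50): V_0 = e^(−0.09)·[0.5349·17.5000 + 0.4651·0.0000] = 8.5545

$8.55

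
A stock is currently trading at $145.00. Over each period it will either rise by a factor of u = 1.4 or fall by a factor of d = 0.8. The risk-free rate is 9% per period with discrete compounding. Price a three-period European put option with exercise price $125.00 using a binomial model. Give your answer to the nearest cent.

$5.41

Risk-neutral probability p = (1 + 0.09 − 0.8)/(1.4 − 0.8) = 0.2900/0.6000 = 0.4833
Terminal stock prices: S_uuu = 397.9, S_uud = 227.4, S_udd = 129.9, S_ddd = 74.24
Terminal payoffs (K − S): max(-272.9, 0) = 0, max(-102.4, 0) = 0, max(-4.92, 0) = 0, max(50.76, 0) = 50.76
Node uu (S = 284.2): V_uu = 1/1.09·[0.4833·0.0000 + 0.5167·0.0000] = 0.0000
Node ud (S = 162.4): V_ud = 1/1.09·[0.4833·0.0000 + 0.5167·0.0000] = 0.0000
Node dd (S = 92.8): V_dd = 1/1.09·[0.4833·0.0000 + 0.5167·50.7600] = 24.0606
Node u (S = 203): V_u = 1/1.09·[0.4833·0.0000 + 0.5167·0.0000] = 0.0000
Node d (S = 116): V_d = 1/1.09·[0.4833·0.0000 + 0.5167·24.0606] = 11.4048
Node 0 (S = 145): V_0 = 1/1.09·[0.4833·0.0000 + 0.5167·11.4048] = 5.4060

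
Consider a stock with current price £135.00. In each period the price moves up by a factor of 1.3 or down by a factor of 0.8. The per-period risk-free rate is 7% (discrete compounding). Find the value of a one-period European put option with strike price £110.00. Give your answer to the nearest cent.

Risk-neutral probability p = (1 + 0.07 − 0.8)/(1.3 − 0.8) = 0.2700/0.5000 = 0.5400
Terminal stock prices: S_u = 175.5, S_d = 108
Terminal payoffs (K − S): max(-65.5, 0) = 0, max(2, 0) = 2
Node 0 (S = 135): V_0 = 1/1.07·[0.5400·0.0000 + 0.4600·2.0000] = 0.8598

£0.86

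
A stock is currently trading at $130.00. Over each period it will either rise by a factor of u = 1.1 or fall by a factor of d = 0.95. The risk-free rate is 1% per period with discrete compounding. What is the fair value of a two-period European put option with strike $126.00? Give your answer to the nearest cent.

$3.06

Risk-neutral probability p = (1 + 0.01 − 0.95)/(1.1 − 0.95) = 0.0600/0.1500 = 0.4000
Terminal stock prices: S_uu = 157.3, S_ud = 135.8, S_dd = 117.3
Terminal payoffs (K − S): max(-31.3, 0) = 0, max(-9.85, 0) = 0, max(8.675, 0) = 8.675
Node u (S = 143): V_u = 1/1.01·[0.4000·0.0000 + 0.6000·0.0000] = 0.0000
Node d (S = 123.5): V_d = 1/1.01·[0.4000·0.0000 + 0.6000·8.6750] = 5.1535
Node 0 (S = 130): V_0 = 1/1.01·[0.4000·0.0000 + 0.6000·5.1535] = 3.0615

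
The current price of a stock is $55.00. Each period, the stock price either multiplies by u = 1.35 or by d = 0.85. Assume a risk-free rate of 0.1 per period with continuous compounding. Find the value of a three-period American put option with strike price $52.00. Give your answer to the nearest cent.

Risk-neutral probability p = (e^0.1 − 0.85)/(1.35 − 0.85) = 0.2552/0.5000 = 0.5103
Terminal stock prices: S_uuu = 135.3, S_uud = 85.2, S_udd = 53.65, S_ddd = 33.78
Terminal payoffs (K − S): max(-83.32, 0) = 0, max(-33.2, 0) = 0, max(-1.646, 0) = 0, max(18.22, 0) = 18.22
Node uu (S = 100.2): continuation = e^(−0.1)·[0.5103·0.0000 + 0.4897·0.0000] = 0.0000; exercise value = 0.0000 ≤ continuation, so V_uu = 0.0000
Node ud (S = 63.11): continuation = e^(−0.1)·[0.5103·0.0000 + 0.4897·0.0000] = 0.0000; exercise value = 0.0000 ≤ continuation, so V_ud = 0.0000
Node dd (S = 39.74): continuation = e^(−0.1)·[0.5103·0.0000 + 0.4897·18.2231] = 8.0740; exercise value = 12.2625 > continuation, so V_dd = 12.2625 (exercise)
Node u (S = 74.25): continuation = e^(−0.1)·[0.5103·0.0000 + 0.4897·0.0000] = 0.0000; exercise value = 0.0000 ≤ continuation, so V_u = 0.0000
Node d (S = 46.75): continuation = e^(−0.1)·[0.5103·0.0000 + 0.4897·12.2625] = 5.4330; exercise value = 5.2500 ≤ continuation, so V_d = 5.4330
Node 0 (S = 55): continuation = e^(−0.1)·[0.5103·0.0000 + 0.4897·5.4330] = 2.4072; exercise value = 0.0000 ≤ continuation, so V_0 = 2.4072

$2.41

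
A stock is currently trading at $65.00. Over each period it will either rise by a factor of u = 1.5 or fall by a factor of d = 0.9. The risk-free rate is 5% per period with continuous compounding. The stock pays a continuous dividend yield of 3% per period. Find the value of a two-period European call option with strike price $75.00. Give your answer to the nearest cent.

$6.28

Per-period risk-free factor R = e^0.05 = 1.0513; dividend-adjusted growth = e^(0.05−0.03) = 1.0202.
Risk-neutral probability p = (1.0202 − 0.9)/(1.5 − 0.9) = 0.1202/0.6000 = 0.2003
Terminal stock prices: S_uu = 146.2, S_ud = 87.75, S_dd = 52.65
Terminal payoffs (S − K): max(71.25, 0) = 71.25, max(12.75, 0) = 12.75, max(-22.35, 0) = 0
Node u (S = 97.5): V_u = e^(−0.05)·[0.2003·71.2500 + 0.7997·12.7500] = 23.2762
Node d (S = 58.5): V_d = e^(−0.05)·[0.2003·12.7500 + 0.7997·0.0000] = 2.4297
Node 0 (S = 65): V_0 = e^(−0.05)·[0.2003·23.2762 + 0.7997·2.4297] = 6.2838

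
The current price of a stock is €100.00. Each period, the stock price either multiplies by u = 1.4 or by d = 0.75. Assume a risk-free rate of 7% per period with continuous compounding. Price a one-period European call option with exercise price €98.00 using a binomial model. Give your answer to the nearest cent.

Risk-neutral probability p = (e^0.07 − 0.75)/(1.4 − 0.75) = 0.3225/0.6500 = 0.4962
Terminal stock prices: S_u = 140, S_d = 75
Terminal payoffs (S − K): max(42, 0) = 42, max(-23, 0) = 0
Node 0 (S = 100): V_0 = e^(−0.07)·[0.4962·42.0000 + 0.5038·0.0000] = 19.4301

€19.43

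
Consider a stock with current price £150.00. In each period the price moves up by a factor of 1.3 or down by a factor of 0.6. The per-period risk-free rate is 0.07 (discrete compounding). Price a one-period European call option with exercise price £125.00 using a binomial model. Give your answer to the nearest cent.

Risk-neutral probability p = (1 + 0.07 − 0.6)/(1.3 − 0.6) = 0.4700/0.7000 = 0.6714
Terminal stock prices: S_u = 195, S_d = 90
Terminal payoffs (S − K): max(70, 0) = 70, max(-35, 0) = 0
Node 0 (S = 150): V_0 = 1/1.07·[0.6714·70.0000 + 0.3286·0.0000] = 43.9252

£43.93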